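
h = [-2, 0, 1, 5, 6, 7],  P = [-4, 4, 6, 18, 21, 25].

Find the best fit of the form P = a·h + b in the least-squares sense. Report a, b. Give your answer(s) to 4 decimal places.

a = 3.0923, b = 2.9052

The normal equations are: 115·a + 17·b = 405;  17·a + 6·b = 70.
(Σh·h = 115, Σh = 17, Σ1 = 6, Σh·P = 405, ΣP = 70.)
Eliminating b: 6·(row 1) − 17·(row 2) gives 401·a = 6·405 − 17·70 = 1240, so a = 1240/401.
Then b = (70 − 17·(1240/401))/6 = 1165/401.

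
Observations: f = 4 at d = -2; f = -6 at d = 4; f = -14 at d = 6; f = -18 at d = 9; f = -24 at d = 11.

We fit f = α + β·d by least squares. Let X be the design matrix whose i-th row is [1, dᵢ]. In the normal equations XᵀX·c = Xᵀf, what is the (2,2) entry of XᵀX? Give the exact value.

258

Row 2 ↔ basis d, column 2 ↔ basis d, so (XᵀX)_{2,2} = Σᵢ (d)·(d) = (-2)·(-2) + (4)·(4) + (6)·(6) + (9)·(9) + (11)·(11) = 258.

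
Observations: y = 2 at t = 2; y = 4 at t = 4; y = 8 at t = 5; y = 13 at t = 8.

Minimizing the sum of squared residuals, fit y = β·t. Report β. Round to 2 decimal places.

β = 1.50

From the data, Σt·t = 109.
And Σt·y = 164.
AᵀA·[β]ᵀ = Aᵀy becomes [[109]]·[β]ᵀ = [164]ᵀ.
Hence β = 164 / 109 ≈ 1.50459.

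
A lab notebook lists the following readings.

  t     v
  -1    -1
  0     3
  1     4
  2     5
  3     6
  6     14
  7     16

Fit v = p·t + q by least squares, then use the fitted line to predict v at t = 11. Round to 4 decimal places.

v̂ = 23.6835

AᵀA·[p, q]ᵀ = Aᵀv reads: 100·p + 18·q = 229;  18·p + 7·q = 47.
(Σt·t = 100, Σt = 18, Σ1 = 7, Σt·v = 229, Σv = 47.)
Determinant 100·7 − 18² = 376.
p = (229·7 − 18·47)/376 = 757/376; q = (100·47 − 18·229)/376 = 289/188.
At t = 11: v̂ = (757/376)·(11) + (289/188)·(1) = 8905/376.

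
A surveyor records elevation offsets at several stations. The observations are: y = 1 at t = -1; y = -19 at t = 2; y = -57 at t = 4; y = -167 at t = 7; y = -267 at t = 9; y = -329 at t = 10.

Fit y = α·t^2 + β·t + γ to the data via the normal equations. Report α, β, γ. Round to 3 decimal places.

α = -3.007, β = -2.802, γ = 0.623

Normal-equation sums: Σt^2·t^2 = 19235, Σt^2·t = 2143, Σt^2 = 251, Σt·t = 251, Σt = 31, Σ1 = 6.
Moment sums: Σt^2·y = -63697, Σt·y = -7129, Σy = -838.
MᵀM·[α, β, γ]ᵀ = Mᵀy becomes [[19235, 2143, 251]; [2143, 251, 31]; [251, 31, 6]]·[α, β, γ]ᵀ = [-63697, -7129, -838]ᵀ.
Row-reducing yields α = -349237/116124, β = -325399/116124, γ = 6027/9677.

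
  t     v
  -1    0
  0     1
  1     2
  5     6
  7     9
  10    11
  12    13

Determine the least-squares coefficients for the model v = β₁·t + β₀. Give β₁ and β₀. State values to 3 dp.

From the data, Σt·t = 320, Σt = 34, Σ1 = 7.
And Σt·v = 361, Σv = 42.
Eliminating β₀: 7·(row 1) − 34·(row 2) gives 1084·β₁ = 7·361 − 34·42 = 1099, so β₁ = 1099/1084.
Then β₀ = (42 − 34·(1099/1084))/7 = 583/542.

β₁ = 1.014, β₀ = 1.076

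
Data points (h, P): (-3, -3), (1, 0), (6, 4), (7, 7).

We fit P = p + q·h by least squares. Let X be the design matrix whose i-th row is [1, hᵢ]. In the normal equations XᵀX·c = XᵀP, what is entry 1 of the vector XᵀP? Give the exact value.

Entry 1 ↔ basis 1, so (XᵀP)_{1} = Σᵢ Pᵢ = (1)·(-3) + (1)·(0) + (1)·(4) + (1)·(7) = 8.

8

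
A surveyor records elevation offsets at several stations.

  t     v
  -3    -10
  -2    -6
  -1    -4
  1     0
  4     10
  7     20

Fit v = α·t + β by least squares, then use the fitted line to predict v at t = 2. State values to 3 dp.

v̂ = 4.586

With design matrix A, AᵀA = [[80, 6]; [6, 6]] and Aᵀv = [226, 10]ᵀ.
Eliminating β: 6·(row 1) − 6·(row 2) gives 444·α = 6·226 − 6·10 = 1296, so α = 108/37.
Then β = (10 − 6·(108/37))/6 = -139/111.
At t = 2: v̂ = (108/37)·(2) + (-139/111)·(1) = 509/111.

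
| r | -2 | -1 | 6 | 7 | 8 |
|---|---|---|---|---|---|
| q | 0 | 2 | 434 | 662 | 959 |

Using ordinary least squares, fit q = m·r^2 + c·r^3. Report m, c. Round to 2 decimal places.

m = 3.19, c = 1.47

Sums needed: Σr^2·r^2 = 7810, Σr^2·r^3 = 57318, Σr^3·r^3 = 426514.
And Σr^2·q = 109440, Σr^3·q = 811816.
So AᵀA·[m, c]ᵀ = Aᵀq: [[7810, 57318]; [57318, 426514]]·[m, c]ᵀ = [109440, 811816]ᵀ.
det = 7810·426514 − 57318² = 45721216.
m = (109440·426514 − 57318·811816)/45721216 = 9126417/2857576; c = (7810·811816 − 57318·109440)/45721216 = 4212565/2857576.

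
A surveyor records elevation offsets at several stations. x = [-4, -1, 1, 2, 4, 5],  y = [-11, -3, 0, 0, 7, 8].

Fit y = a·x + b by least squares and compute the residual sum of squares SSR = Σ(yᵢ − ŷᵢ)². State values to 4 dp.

Setting ∂/∂a … = 0 gives: 63·a + 7·b = 115;  7·a + 6·b = 1.
Eliminating b: 6·(row 1) − 7·(row 2) gives 329·a = 6·115 − 7·1 = 683, so a = 683/329.
Then b = (1 − 7·(683/329))/6 = -106/47.
Residuals: -145/329, 438/329, 59/329, -624/329, 313/329, -41/329; SSR = 2144/329.

SSR = 6.5167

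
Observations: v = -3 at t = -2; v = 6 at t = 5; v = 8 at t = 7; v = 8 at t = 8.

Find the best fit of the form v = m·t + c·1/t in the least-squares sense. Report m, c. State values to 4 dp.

m = 1.0394, c = 2.1021

The normal equations are: 142·m + 4·c = 156;  4·m + (25561/78400)·c = 339/70.
(Σt·t = 142, Σt·1/t = 4, Σ1/t·1/t = 25561/78400, Σt·v = 156, Σ1/t·v = 339/70.)
det = 142·(25561/78400) − 4² = 1187631/39200.
m = (156·(25561/78400) − 4·(339/70))/(1187631/39200) = 411466/395877; c = (142·(339/70) − 4·156)/(1187631/39200) = 832160/395877.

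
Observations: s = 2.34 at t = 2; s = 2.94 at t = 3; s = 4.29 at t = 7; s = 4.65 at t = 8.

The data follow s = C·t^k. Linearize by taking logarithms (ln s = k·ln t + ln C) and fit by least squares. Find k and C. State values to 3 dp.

Linearized form: ln s = k·ln t + ln C. From the 4 transformed points,
Over the data: Σln t = 5.8171, Σ(ln t)² = 9.7980, Σln s = 4.9217, Σln t·ln s = 7.8037.
Normal system: [[9.7980, 5.8171]; [5.8171, 4]]·[k, ln C]ᵀ = [7.8037, 4.9217]ᵀ.
Solving (det = 5.3534): k = 0.48278, ln C = 0.52834, so C = exp(0.52834) = 1.69611.

k = 0.483, C = 1.696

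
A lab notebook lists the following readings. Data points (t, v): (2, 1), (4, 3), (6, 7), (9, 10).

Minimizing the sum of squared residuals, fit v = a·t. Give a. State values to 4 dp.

a = 1.0657

Sums needed: Σt·t = 137.
For Mᵀv: Σt·v = 146.
Normal equations: [[137]]·[a]ᵀ = [146]ᵀ.
a = 146/137 = 1.06569.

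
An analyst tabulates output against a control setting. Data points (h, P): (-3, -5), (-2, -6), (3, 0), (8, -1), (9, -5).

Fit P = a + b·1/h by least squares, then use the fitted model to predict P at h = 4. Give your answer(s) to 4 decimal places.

P̂ = -1.4767

Sums needed: Σ1 = 5, Σ1/h = -19/72, Σ1/h·1/h = 2593/5184.
Right-hand side: ΣP = -17, Σ1/h·P = 287/72.
Eliminating b: (2593/5184)·(row 1) − (-19/72)·(row 2) gives (3151/1296)·a = (2593/5184)·(-17) − (-19/72)·(287/72) = -1073/144, so a = -9657/3151.
Then b = ((287/72) − (-19/72)·(-9657/3151))/(2593/5184) = 20016/3151.
At h = 4: P̂ = (-9657/3151)·(1) + (20016/3151)·(1/4) = -4653/3151.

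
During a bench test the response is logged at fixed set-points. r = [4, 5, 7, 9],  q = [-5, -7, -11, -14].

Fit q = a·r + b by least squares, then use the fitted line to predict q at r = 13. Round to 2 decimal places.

q̂ = -21.49

Forming AᵀA = [[171, 25]; [25, 4]] and Aᵀq = [-258, -37]ᵀ gives AᵀA·[a, b]ᵀ = Aᵀq.
Eliminating b: 4·(row 1) − 25·(row 2) gives 59·a = 4·(-258) − 25·(-37) = -107, so a = -107/59.
Then b = ((-37) − 25·(-107/59))/4 = 123/59.
At r = 13: q̂ = (-107/59)·(13) + (123/59)·(1) = -1268/59.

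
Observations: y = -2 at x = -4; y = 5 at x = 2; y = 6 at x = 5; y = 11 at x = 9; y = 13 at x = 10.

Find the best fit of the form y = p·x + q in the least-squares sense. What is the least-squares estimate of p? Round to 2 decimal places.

p = 1.02

The normal equations are: 226·p + 22·q = 277;  22·p + 5·q = 33.
(Σx·x = 226, Σx = 22, Σ1 = 5, Σx·y = 277, Σy = 33.)
det = 226·5 − 22² = 646.
p = (277·5 − 22·33)/646 = 659/646; q = (226·33 − 22·277)/646 = 682/323.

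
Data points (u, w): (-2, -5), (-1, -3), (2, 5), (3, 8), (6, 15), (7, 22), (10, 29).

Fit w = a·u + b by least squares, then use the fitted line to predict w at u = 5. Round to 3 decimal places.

Forming AᵀA = [[203, 25]; [25, 7]] and Aᵀw = [581, 71]ᵀ gives AᵀA·[a, b]ᵀ = Aᵀw.
Determinant 203·7 − 25² = 796.
a = (581·7 − 25·71)/796 = 573/199; b = (203·71 − 25·581)/796 = -28/199.
At u = 5: ŵ = (573/199)·(5) + (-28/199)·(1) = 2837/199.

ŵ = 14.256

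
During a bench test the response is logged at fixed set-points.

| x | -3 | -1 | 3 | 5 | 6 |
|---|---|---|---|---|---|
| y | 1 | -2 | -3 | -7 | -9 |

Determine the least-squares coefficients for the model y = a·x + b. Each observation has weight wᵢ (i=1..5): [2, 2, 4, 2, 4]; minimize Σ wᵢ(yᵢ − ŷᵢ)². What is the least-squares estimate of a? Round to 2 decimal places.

Normal-equation sums: Σwᵢ·x·x = 250, Σwᵢ·x = 38, Σwᵢ·1 = 14.
And Σwᵢ·x·y = -324, Σwᵢ·y = -64.
Determinant 250·14 − 38² = 2056.
a = ((-324)·14 − 38·(-64))/2056 = -263/257; b = (250·(-64) − 38·(-324))/2056 = -461/257.

a = -1.02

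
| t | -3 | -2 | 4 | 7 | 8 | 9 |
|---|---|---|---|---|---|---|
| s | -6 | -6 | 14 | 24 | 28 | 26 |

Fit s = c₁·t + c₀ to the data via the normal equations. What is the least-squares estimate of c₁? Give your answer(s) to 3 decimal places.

With design matrix X, XᵀX = [[223, 23]; [23, 6]] and Xᵀs = [712, 80]ᵀ.
Eliminating c₀: 6·(row 1) − 23·(row 2) gives 809·c₁ = 6·712 − 23·80 = 2432, so c₁ = 2432/809.
Then c₀ = (80 − 23·(2432/809))/6 = 1464/809.

c₁ = 3.006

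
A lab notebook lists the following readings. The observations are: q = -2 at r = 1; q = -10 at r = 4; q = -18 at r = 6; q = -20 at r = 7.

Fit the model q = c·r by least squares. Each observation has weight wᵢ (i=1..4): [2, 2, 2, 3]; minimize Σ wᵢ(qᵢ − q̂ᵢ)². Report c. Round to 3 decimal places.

c = -2.846

Setting ∂/∂c … = 0 gives: 253·c = -720.
(Σwᵢ·r·r = 253, Σwᵢ·r·q = -720.)
c = (-720)/253 = -2.84585.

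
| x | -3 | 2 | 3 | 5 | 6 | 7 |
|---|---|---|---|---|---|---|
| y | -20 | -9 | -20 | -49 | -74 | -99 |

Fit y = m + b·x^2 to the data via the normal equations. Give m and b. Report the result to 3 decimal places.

Compute the Gram sums: Σ1 = 6, Σx^2 = 132, Σx^2·x^2 = 4500.
Moment sums: Σy = -271, Σx^2·y = -9136.
Eliminating b: 4500·(row 1) − 132·(row 2) gives 9576·m = 4500·(-271) − 132·(-9136) = -13548, so m = -1129/798.
Then b = ((-9136) − 132·(-1129/798))/4500 = -529/266.

m = -1.415, b = -1.989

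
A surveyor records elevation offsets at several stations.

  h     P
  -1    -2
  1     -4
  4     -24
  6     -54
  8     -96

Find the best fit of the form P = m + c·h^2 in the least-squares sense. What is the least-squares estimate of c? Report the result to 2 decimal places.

Forming AᵀA = [[5, 118]; [118, 5650]] and AᵀP = [-180, -8478]ᵀ gives AᵀA·[m, c]ᵀ = AᵀP.
Determinant 5·5650 − 118² = 14326.
m = ((-180)·5650 − 118·(-8478))/14326 = -8298/7163; c = (5·(-8478) − 118·(-180))/14326 = -10575/7163.

c = -1.48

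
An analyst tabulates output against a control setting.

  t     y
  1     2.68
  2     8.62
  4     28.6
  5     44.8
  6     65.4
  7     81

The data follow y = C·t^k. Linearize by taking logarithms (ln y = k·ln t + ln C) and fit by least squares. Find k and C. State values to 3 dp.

Let Y = ln y. Fitting Y = k·ln t + ln C by least squares:
Σln t = 7.4265, Σ(ln t)² = 11.9895, Σln y = 18.8705, Σln t·ln y = 28.3030.
Equations: 11.9895·k + 7.4265·ln C = 28.3030;  7.4265·k + 6·ln C = 18.8705.
Slope k = (n·Σln t·ln y − Σln t·Σln y)/(n·Σ(ln t)² − (Σln t)²) = (6·28.3030 − 7.4265·18.8705)/16.7835 = 1.76813; ln C = (Σln y − k·Σln t)/n = 0.95656, so C = exp(0.95656) = 2.60272.

k = 1.768, C = 2.603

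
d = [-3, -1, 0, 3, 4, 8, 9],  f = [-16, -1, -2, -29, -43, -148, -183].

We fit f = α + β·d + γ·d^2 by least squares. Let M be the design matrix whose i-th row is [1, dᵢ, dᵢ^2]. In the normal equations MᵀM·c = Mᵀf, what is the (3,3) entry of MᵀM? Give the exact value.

Row 3 ↔ basis d^2, column 3 ↔ basis d^2, so (MᵀM)_{3,3} = Σᵢ (d^2)·(d^2) = (9)·(9) + (1)·(1) + (0)·(0) + (9)·(9) + (16)·(16) + (64)·(64) + (81)·(81) = 11076.

11076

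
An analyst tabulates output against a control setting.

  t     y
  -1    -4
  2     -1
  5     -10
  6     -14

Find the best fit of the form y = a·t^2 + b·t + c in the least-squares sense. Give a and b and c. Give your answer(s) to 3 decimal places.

Sums needed: Σt^2·t^2 = 1938, Σt^2·t = 348, Σt^2 = 66, Σt·t = 66, Σt = 12, Σ1 = 4.
Right-hand side: Σt^2·y = -762, Σt·y = -132, Σy = -29.
Solving the 3×3 system (Gaussian elimination) gives a = -13/22, b = 16/11, c = -41/22.

a = -0.591, b = 1.455, c = -1.864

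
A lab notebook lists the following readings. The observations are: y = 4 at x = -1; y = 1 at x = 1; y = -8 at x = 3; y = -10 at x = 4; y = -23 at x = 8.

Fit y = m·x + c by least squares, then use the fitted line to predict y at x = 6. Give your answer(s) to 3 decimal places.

The normal equations are: 91·m + 15·c = -251;  15·m + 5·c = -36.
(Σx·x = 91, Σx = 15, Σ1 = 5, Σx·y = -251, Σy = -36.)
Eliminating c: 5·(row 1) − 15·(row 2) gives 230·m = 5·(-251) − 15·(-36) = -715, so m = -143/46.
Then c = ((-36) − 15·(-143/46))/5 = 489/230.
At x = 6: ŷ = (-143/46)·(6) + (489/230)·(1) = -3801/230.

ŷ = -16.526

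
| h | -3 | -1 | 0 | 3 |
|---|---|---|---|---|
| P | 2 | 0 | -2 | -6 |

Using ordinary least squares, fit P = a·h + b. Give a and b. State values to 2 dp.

a = -1.36, b = -1.84

Entries of AᵀA: Σh·h = 19, Σh = -1, Σ1 = 4.
Moment sums: Σh·P = -24, ΣP = -6.
Normal equations: [[19, -1]; [-1, 4]]·[a, b]ᵀ = [-24, -6]ᵀ.
det = 19·4 − (-1)² = 75.
a = ((-24)·4 − (-1)·(-6))/75 = -34/25; b = (19·(-6) − (-1)·(-24))/75 = -46/25.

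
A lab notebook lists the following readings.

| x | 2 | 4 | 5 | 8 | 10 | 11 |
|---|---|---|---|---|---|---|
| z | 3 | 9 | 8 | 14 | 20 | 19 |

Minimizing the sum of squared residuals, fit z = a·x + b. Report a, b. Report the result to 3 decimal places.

The normal equations are: 330·a + 40·b = 603;  40·a + 6·b = 73.
(Σx·x = 330, Σx = 40, Σ1 = 6, Σx·z = 603, Σz = 73.)
Determinant 330·6 − 40² = 380.
a = (603·6 − 40·73)/380 = 349/190; b = (330·73 − 40·603)/380 = -3/38.

a = 1.837, b = -0.079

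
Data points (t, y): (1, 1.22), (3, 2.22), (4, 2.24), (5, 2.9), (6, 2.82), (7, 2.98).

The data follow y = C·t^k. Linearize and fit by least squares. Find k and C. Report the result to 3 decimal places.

Let Y = ln y. Fitting Y = k·ln t + ln C by least squares:
Sums: Σln t = 7.8320, Σ(ln t)² = 12.7160, Σln y = 4.9962, Σln t·ln y = 7.6901.
Normal system: [[12.7160, 7.8320]; [7.8320, 6]]·[k, ln C]ᵀ = [7.6901, 4.9962]ᵀ.
Δ = 12.7160·6 − (7.8320)² = 14.9557; k = (7.6901·6 − 7.8320·4.9962)/14.9557 = 0.46874, ln C = (12.7160·4.9962 − 7.8320·7.6901)/14.9557 = 0.22083, so C = exp(0.22083) = 1.24712.

k = 0.469, C = 1.247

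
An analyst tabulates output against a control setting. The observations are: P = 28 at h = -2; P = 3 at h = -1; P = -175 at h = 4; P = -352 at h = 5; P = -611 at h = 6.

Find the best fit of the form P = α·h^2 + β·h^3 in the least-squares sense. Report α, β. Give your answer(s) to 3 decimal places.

MᵀM·[α, β]ᵀ = MᵀP reads: 2194·α + 11892·β = -33481;  11892·α + 66442·β = -187403.
Eliminating β: 66442·(row 1) − 11892·(row 2) gives 4354084·α = 66442·(-33481) − 11892·(-187403) = 4051874, so α = 2025937/2177042.
Then β = ((-187403) − 11892·(2025937/2177042))/66442 = -6503065/2177042.

α = 0.931, β = -2.987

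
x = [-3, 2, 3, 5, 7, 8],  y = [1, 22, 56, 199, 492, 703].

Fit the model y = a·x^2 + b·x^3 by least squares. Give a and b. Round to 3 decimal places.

a = 3.108, b = 0.986

Forming MᵀM = [[7300, 52732]; [52732, 396940]] and Mᵀy = [74676, 555228]ᵀ gives MᵀM·[a, b]ᵀ = Mᵀy.
Eliminating b: 396940·(row 1) − 52732·(row 2) gives 116998176·a = 396940·74676 − 52732·555228 = 363608544, so a = 3787589/1218731.
Then b = (555228 − 52732·(3787589/1218731))/396940 = 1201558/1218731.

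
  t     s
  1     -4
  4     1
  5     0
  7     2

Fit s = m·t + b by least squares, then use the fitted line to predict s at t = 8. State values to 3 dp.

Forming MᵀM = [[91, 17]; [17, 4]] and Mᵀs = [14, -1]ᵀ gives MᵀM·[m, b]ᵀ = Mᵀs.
Eliminating b: 4·(row 1) − 17·(row 2) gives 75·m = 4·14 − 17·(-1) = 73, so m = 73/75.
Then b = ((-1) − 17·(73/75))/4 = -329/75.
At t = 8: ŝ = (73/75)·(8) + (-329/75)·(1) = 17/5.

ŝ = 3.400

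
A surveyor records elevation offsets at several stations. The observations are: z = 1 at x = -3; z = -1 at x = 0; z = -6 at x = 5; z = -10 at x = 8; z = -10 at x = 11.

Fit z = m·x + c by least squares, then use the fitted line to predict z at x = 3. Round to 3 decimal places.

ẑ = -4.156

Entries of MᵀM: Σx·x = 219, Σx = 21, Σ1 = 5.
Moment sums: Σx·z = -223, Σz = -26.
Normal equations: [[219, 21]; [21, 5]]·[m, c]ᵀ = [-223, -26]ᵀ.
Eliminating c: 5·(row 1) − 21·(row 2) gives 654·m = 5·(-223) − 21·(-26) = -569, so m = -569/654.
Then c = ((-26) − 21·(-569/654))/5 = -337/218.
At x = 3: ẑ = (-569/654)·(3) + (-337/218)·(1) = -453/109.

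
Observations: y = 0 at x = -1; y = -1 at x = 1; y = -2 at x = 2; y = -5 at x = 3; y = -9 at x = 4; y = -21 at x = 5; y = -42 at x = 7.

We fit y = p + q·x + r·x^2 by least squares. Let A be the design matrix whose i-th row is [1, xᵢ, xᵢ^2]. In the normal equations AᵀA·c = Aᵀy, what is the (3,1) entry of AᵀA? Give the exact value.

105

Row 3 ↔ basis x^2, column 1 ↔ basis 1, so (AᵀA)_{3,1} = Σᵢ x^2 = (1)·(1) + (1)·(1) + (4)·(1) + (9)·(1) + (16)·(1) + (25)·(1) + (49)·(1) = 105.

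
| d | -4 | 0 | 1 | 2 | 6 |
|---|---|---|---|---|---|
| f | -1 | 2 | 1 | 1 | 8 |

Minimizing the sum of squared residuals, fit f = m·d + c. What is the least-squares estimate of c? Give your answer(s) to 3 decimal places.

Compute the Gram sums: Σd·d = 57, Σd = 5, Σ1 = 5.
Right-hand side: Σd·f = 55, Σf = 11.
Δ = 57·5 − 5² = 260.
m = (55·5 − 5·11)/260 = 11/13; c = (57·11 − 5·55)/260 = 88/65.

c = 1.354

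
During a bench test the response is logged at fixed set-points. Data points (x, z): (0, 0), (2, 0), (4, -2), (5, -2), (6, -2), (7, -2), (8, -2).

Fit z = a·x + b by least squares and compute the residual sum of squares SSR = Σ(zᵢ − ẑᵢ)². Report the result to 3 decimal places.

From the data, Σx·x = 194, Σx = 32, Σ1 = 7.
Moment sums: Σx·z = -60, Σz = -10.
So MᵀM·[a, b]ᵀ = Mᵀz: [[194, 32]; [32, 7]]·[a, b]ᵀ = [-60, -10]ᵀ.
det = 194·7 − 32² = 334.
a = ((-60)·7 − 32·(-10))/334 = -50/167; b = (194·(-10) − 32·(-60))/334 = -10/167.
Residuals: 10/167, 110/167, -124/167, -74/167, -24/167, 26/167, 76/167; SSR = 240/167.

SSR = 1.437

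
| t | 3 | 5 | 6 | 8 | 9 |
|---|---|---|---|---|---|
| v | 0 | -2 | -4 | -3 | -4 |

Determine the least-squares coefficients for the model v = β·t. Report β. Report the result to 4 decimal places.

β = -0.4372

Entries of MᵀM: Σt·t = 215.
And Σt·v = -94.
Normal equations: [[215]]·[β]ᵀ = [-94]ᵀ.
Hence β = -94 / 215 ≈ -0.437209.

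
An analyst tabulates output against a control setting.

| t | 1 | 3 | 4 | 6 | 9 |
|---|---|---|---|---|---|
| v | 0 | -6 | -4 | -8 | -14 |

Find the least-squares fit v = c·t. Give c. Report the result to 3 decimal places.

c = -1.455

With design matrix A, AᵀA = [[143]] and Aᵀv = [-208]ᵀ.
Hence c = -208 / 143 ≈ -1.45455.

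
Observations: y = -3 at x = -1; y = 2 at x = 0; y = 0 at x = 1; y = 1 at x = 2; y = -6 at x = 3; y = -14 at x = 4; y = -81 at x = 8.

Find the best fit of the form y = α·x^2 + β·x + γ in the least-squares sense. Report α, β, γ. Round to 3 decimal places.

From the data, Σx^2·x^2 = 4451, Σx^2·x = 611, Σx^2 = 95, Σx·x = 95, Σx = 17, Σ1 = 7.
And Σx^2·y = -5461, Σx·y = -717, Σy = -101.
AᵀA·[α, β, γ]ᵀ = Aᵀy becomes [[4451, 611, 95]; [611, 95, 17]; [95, 17, 7]]·[α, β, γ]ᵀ = [-5461, -717, -101]ᵀ.
Inverting the 3×3 Gram matrix, [α, β, γ]ᵀ = [-70561/44121, 10190/4011, 16264/14707]ᵀ.

α = -1.599, β = 2.541, γ = 1.106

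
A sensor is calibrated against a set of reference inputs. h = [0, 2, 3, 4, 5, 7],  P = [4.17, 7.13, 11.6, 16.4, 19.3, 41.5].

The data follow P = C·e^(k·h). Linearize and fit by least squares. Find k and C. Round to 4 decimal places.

k = 0.3291, C = 4.0652

With ln Pᵢ as the transformed response and hᵢ as the regressor:
Sums: Σh = 21.0000, Σ(h)² = 103.0000, Σln P = 15.3263, Σh·ln P = 63.3511.
Normal system: [[103.0000, 21.0000]; [21.0000, 6]]·[k, ln C]ᵀ = [63.3511, 15.3263]ᵀ.
Δ = 103.0000·6 − (21.0000)² = 177.0000; k = (63.3511·6 − 21.0000·15.3263)/177.0000 = 0.32912, ln C = (103.0000·15.3263 − 21.0000·63.3511)/177.0000 = 1.40246, so C = exp(1.40246) = 4.06521.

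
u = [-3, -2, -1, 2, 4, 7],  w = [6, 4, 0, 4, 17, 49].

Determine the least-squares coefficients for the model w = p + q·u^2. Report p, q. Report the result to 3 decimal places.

Forming MᵀM = [[6, 83]; [83, 2771]] and Mᵀw = [80, 2759]ᵀ gives MᵀM·[p, q]ᵀ = Mᵀw.
Determinant 6·2771 − 83² = 9737.
p = (80·2771 − 83·2759)/9737 = -7317/9737; q = (6·2759 − 83·80)/9737 = 9914/9737.

p = -0.751, q = 1.018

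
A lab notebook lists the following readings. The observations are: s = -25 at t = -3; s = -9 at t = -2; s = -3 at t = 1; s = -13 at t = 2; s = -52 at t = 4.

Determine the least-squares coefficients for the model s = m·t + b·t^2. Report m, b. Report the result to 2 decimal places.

m = -0.87, b = -3.01

Compute the Gram sums: Σt·t = 34, Σt·t^2 = 38, Σt^2·t^2 = 370.
And Σt·s = -144, Σt^2·s = -1148.
Normal equations: [[34, 38]; [38, 370]]·[m, b]ᵀ = [-144, -1148]ᵀ.
Determinant 34·370 − 38² = 11136.
m = ((-144)·370 − 38·(-1148))/11136 = -1207/1392; b = (34·(-1148) − 38·(-144))/11136 = -4195/1392.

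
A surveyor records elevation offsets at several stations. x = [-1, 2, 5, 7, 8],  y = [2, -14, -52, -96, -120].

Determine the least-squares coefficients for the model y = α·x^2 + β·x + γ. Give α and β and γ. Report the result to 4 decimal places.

α = -1.4473, β = -3.4079, γ = -0.2933

The normal system AᵀA·[α, β, γ]ᵀ = Aᵀy is [[7139, 987, 143]; [987, 143, 21]; [143, 21, 5]]·[α, β, γ]ᵀ = [-13738, -1922, -280]ᵀ.
Row-reducing yields α = -10729/7413, β = -1203/353, γ = -2174/7413.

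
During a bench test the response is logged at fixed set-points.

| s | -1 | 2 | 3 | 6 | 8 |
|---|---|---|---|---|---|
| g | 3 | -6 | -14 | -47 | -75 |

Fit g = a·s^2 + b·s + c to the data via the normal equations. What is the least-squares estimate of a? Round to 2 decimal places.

From the data, Σs^2·s^2 = 5490, Σs^2·s = 762, Σs^2 = 114, Σs·s = 114, Σs = 18, Σ1 = 5.
And Σs^2·g = -6639, Σs·g = -939, Σg = -139.
Solving the 3×3 system (Gaussian elimination) gives a = -573/646, b = -832/323, c = 548/323.

a = -0.89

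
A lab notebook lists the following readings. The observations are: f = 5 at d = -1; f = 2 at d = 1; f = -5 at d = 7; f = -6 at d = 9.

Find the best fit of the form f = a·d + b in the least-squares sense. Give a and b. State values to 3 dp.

Normal-equation sums: Σd·d = 132, Σd = 16, Σ1 = 4.
Moment sums: Σd·f = -92, Σf = -4.
AᵀA·[a, b]ᵀ = Aᵀf becomes [[132, 16]; [16, 4]]·[a, b]ᵀ = [-92, -4]ᵀ.
Δ = 132·4 − 16² = 272.
a = ((-92)·4 − 16·(-4))/272 = -19/17; b = (132·(-4) − 16·(-92))/272 = 59/17.

a = -1.118, b = 3.471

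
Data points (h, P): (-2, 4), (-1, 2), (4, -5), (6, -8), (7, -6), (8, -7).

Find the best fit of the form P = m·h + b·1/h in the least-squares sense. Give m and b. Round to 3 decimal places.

m = -0.972, b = -1.806

Compute the Gram sums: Σh·h = 170, Σh·1/h = 6, Σ1/h·1/h = 38845/28224.
Right-hand side: Σh·P = -176, Σ1/h·P = -1397/168.
Normal equations: [[170, 6]; [6, 38845/28224]]·[m, b]ᵀ = [-176, -1397/168]ᵀ.
det = 170·(38845/28224) − 6² = 2793793/14112.
m = ((-176)·(38845/28224) − 6·(-1397/168))/(2793793/14112) = -2714272/2793793; b = (170·(-1397/168) − 6·(-176))/(2793793/14112) = -5046888/2793793.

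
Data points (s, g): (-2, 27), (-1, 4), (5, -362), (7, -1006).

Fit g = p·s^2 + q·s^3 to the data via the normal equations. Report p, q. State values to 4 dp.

p = 0.6666, q = -3.0283

Entries of XᵀX: Σs^2·s^2 = 3043, Σs^2·s^3 = 19899, Σs^3·s^3 = 133339.
And Σs^2·g = -58232, Σs^3·g = -390528.
So XᵀX·[p, q]ᵀ = Xᵀg: [[3043, 19899]; [19899, 133339]]·[p, q]ᵀ = [-58232, -390528]ᵀ.
Determinant 3043·133339 − 19899² = 9780376.
p = ((-58232)·133339 − 19899·(-390528))/9780376 = 815003/1222547; q = (3043·(-390528) − 19899·(-58232))/9780376 = -3702267/1222547.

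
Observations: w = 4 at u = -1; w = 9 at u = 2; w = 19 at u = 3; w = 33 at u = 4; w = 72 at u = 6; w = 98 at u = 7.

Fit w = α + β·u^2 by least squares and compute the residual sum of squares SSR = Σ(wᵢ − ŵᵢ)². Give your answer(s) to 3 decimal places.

Forming AᵀA = [[6, 115]; [115, 4051]] and Aᵀw = [235, 8133]ᵀ gives AᵀA·[α, β]ᵀ = Aᵀw.
Determinant 6·4051 − 115² = 11081.
α = (235·4051 − 115·8133)/11081 = 16690/11081; β = (6·8133 − 115·235)/11081 = 21773/11081.
Residuals: 5861/11081, -579/1583, -2108/11081, 615/11081, -2686/11081, 2371/11081; SSR = 6176/11081.

SSR = 0.557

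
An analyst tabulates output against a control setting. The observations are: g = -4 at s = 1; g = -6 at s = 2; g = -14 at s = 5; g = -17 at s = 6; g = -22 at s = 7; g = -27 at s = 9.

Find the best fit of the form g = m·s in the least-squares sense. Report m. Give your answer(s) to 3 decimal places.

MᵀM·[m]ᵀ = Mᵀg reads: 196·m = -585.
Hence m = -585 / 196 ≈ -2.98469.

m = -2.985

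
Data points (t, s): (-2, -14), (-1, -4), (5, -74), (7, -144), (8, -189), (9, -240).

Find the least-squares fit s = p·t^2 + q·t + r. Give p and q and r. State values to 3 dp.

p = -3.003, q = 0.485, r = -0.816

The normal equations are: 13700·p + 1700·q + 224·r = -40502;  1700·p + 224·q + 26·r = -5018;  224·p + 26·q + 6·r = -665.
(Σt^2·t^2 = 13700, Σt^2·t = 1700, Σt^2 = 224, Σt·t = 224, Σt = 26, Σ1 = 6, Σt^2·s = -40502, Σt·s = -5018, Σs = -665.)
Solving the 3×3 system (Gaussian elimination) gives p = -23386/7787, q = 7555/15574, r = -6351/7787.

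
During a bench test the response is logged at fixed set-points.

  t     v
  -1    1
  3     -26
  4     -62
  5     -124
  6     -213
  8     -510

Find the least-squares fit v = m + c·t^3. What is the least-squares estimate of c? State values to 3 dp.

XᵀX·[m, c]ᵀ = Xᵀv reads: 6·m + 943·c = -934;  943·m + 329251·c = -327299.
Determinant 6·329251 − 943² = 1086257.
m = ((-934)·329251 − 943·(-327299))/1086257 = 1122523/1086257; c = (6·(-327299) − 943·(-934))/1086257 = -1083032/1086257.

c = -0.997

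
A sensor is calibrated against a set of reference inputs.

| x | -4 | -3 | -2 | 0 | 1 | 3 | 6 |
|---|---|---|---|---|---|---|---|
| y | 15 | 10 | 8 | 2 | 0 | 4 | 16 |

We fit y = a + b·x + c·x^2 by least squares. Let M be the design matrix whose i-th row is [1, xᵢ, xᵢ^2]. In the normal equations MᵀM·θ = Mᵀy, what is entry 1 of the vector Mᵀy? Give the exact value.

55

Entry 1 ↔ basis 1, so (Mᵀy)_{1} = Σᵢ yᵢ = (1)·(15) + (1)·(10) + (1)·(8) + (1)·(2) + (1)·(0) + (1)·(4) + (1)·(16) = 55.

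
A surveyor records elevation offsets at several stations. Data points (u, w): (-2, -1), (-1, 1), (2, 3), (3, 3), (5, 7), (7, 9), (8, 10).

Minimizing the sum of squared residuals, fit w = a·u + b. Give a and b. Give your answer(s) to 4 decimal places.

a = 1.0757, b = 1.1908

Normal-equation sums: Σu·u = 156, Σu = 22, Σ1 = 7.
Moment sums: Σu·w = 194, Σw = 32.
Determinant 156·7 − 22² = 608.
a = (194·7 − 22·32)/608 = 327/304; b = (156·32 − 22·194)/608 = 181/152.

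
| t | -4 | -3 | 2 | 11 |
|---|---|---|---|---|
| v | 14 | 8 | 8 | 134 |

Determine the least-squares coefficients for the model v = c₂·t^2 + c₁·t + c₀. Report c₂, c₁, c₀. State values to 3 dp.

Setting ∂/∂c₂ … = 0 gives: 14994·c₂ + 1248·c₁ + 150·c₀ = 16542;  1248·c₂ + 150·c₁ + 6·c₀ = 1410;  150·c₂ + 6·c₁ + 4·c₀ = 164.
Row-reducing yields c₂ = 1, c₁ = 1, c₀ = 2.

c₂ = 1.000, c₁ = 1.000, c₀ = 2.000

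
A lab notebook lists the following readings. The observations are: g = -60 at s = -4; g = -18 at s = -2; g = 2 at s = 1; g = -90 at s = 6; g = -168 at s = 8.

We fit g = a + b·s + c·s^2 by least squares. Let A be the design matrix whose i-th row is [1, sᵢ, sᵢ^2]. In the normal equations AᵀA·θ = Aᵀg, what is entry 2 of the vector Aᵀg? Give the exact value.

Entry 2 ↔ basis s, so (Aᵀg)_{2} = Σᵢ (s)·gᵢ = (-4)·(-60) + (-2)·(-18) + (1)·(2) + (6)·(-90) + (8)·(-168) = -1606.

-1606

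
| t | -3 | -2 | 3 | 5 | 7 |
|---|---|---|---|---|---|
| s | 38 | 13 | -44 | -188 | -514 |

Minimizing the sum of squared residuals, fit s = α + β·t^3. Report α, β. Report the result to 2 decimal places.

Forming XᵀX = [[5, 460]; [460, 134796]] and Xᵀs = [-695, -202120]ᵀ gives XᵀX·[α, β]ᵀ = Xᵀs.
Eliminating β: 134796·(row 1) − 460·(row 2) gives 462380·α = 134796·(-695) − 460·(-202120) = -708020, so α = -35401/23119.
Then β = ((-202120) − 460·(-35401/23119))/134796 = -34545/23119.

α = -1.53, β = -1.49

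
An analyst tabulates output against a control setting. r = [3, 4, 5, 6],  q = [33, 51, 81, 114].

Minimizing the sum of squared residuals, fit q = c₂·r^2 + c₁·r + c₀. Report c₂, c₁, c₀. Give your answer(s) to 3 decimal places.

c₂ = 3.750, c₁ = -6.450, c₀ = 18.150

Normal-equation sums: Σr^2·r^2 = 2258, Σr^2·r = 432, Σr^2 = 86, Σr·r = 86, Σr = 18, Σ1 = 4.
And Σr^2·q = 7242, Σr·q = 1392, Σq = 279.
Solving the 3×3 system (Gaussian elimination) gives c₂ = 15/4, c₁ = -129/20, c₀ = 363/20.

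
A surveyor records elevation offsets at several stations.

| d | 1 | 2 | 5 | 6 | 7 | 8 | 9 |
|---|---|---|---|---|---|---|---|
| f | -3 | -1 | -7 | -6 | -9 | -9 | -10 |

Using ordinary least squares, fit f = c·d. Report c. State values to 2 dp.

c = -1.16

Sums needed: Σd·d = 260.
Right-hand side: Σd·f = -301.
So XᵀX·[c]ᵀ = Xᵀf: [[260]]·[c]ᵀ = [-301]ᵀ.
Hence c = -301 / 260 ≈ -1.15769.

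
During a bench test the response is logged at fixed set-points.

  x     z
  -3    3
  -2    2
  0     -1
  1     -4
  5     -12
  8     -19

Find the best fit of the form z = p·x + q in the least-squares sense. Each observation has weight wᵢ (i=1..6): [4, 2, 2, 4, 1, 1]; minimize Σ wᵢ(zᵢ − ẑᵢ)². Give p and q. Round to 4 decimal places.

p = -1.9692, q = -2.2165

The normal equations are: 137·p + 1·q = -272;  1·p + 14·q = -33.
(Σwᵢ·x·x = 137, Σwᵢ·x = 1, Σwᵢ·1 = 14, Σwᵢ·x·z = -272, Σwᵢ·z = -33.)
Eliminating q: 14·(row 1) − 1·(row 2) gives 1917·p = 14·(-272) − 1·(-33) = -3775, so p = -3775/1917.
Then q = ((-33) − 1·(-3775/1917))/14 = -4249/1917.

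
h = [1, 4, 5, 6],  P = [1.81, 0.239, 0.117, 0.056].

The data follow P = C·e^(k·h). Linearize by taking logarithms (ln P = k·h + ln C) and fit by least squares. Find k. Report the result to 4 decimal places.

k = -0.6922

Let Y = ln P. Fitting Y = k·h + ln C by least squares:
Over the data: Σh = 16.0000, Σ(h)² = 78.0000, Σln P = -5.8659, Σh·ln P = -33.1542.
Normal system: [[78.0000, 16.0000]; [16.0000, 4]]·[k, ln C]ᵀ = [-33.1542, -5.8659]ᵀ.
Slope k = (n·Σh·ln P − Σh·Σln P)/(n·Σ(h)² − (Σh)²) = (4·-33.1542 − 16.0000·-5.8659)/56.0000 = -0.69217; ln C = (Σln P − k·Σh)/n = 1.30219.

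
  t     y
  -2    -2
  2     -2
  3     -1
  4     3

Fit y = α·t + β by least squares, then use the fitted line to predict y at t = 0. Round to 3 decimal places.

MᵀM·[α, β]ᵀ = Mᵀy reads: 33·α + 7·β = 9;  7·α + 4·β = -2.
(Σt·t = 33, Σt = 7, Σ1 = 4, Σt·y = 9, Σy = -2.)
Eliminating β: 4·(row 1) − 7·(row 2) gives 83·α = 4·9 − 7·(-2) = 50, so α = 50/83.
Then β = ((-2) − 7·(50/83))/4 = -129/83.
At t = 0: ŷ = (50/83)·(0) + (-129/83)·(1) = -129/83.

ŷ = -1.554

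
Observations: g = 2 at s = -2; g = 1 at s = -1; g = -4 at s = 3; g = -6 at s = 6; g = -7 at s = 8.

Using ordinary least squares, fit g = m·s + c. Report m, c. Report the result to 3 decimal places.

From the data, Σs·s = 114, Σs = 14, Σ1 = 5.
Right-hand side: Σs·g = -109, Σg = -14.
So MᵀM·[m, c]ᵀ = Mᵀg: [[114, 14]; [14, 5]]·[m, c]ᵀ = [-109, -14]ᵀ.
Δ = 114·5 − 14² = 374.
m = ((-109)·5 − 14·(-14))/374 = -349/374; c = (114·(-14) − 14·(-109))/374 = -35/187.

m = -0.933, c = -0.187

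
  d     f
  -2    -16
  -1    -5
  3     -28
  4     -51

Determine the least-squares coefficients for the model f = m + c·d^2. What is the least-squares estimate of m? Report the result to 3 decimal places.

Setting ∂/∂m … = 0 gives: 4·m + 30·c = -100;  30·m + 354·c = -1137.
Determinant 4·354 − 30² = 516.
m = ((-100)·354 − 30·(-1137))/516 = -5/2; c = (4·(-1137) − 30·(-100))/516 = -3.

m = -2.500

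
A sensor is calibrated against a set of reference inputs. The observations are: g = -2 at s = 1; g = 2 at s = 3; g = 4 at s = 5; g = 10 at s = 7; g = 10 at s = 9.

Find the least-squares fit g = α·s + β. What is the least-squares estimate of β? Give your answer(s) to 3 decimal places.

Sums needed: Σs·s = 165, Σs = 25, Σ1 = 5.
Right-hand side: Σs·g = 184, Σg = 24.
Normal equations: [[165, 25]; [25, 5]]·[α, β]ᵀ = [184, 24]ᵀ.
Determinant 165·5 − 25² = 200.
α = (184·5 − 25·24)/200 = 8/5; β = (165·24 − 25·184)/200 = -16/5.

β = -3.200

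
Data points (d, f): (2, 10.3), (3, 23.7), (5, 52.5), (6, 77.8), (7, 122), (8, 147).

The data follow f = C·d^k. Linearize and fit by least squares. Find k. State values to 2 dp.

k = 1.90

With ln fᵢ as the transformed response and ln dᵢ as the regressor:
Σln d = 9.2183, Σ(ln d)² = 15.5987, Σln f = 23.6070, Σln d·ln f = 38.9959.
Equations: 15.5987·k + 9.2183·ln C = 38.9959;  9.2183·k + 6·ln C = 23.6070.
Solving (det = 8.6152): k = 1.89880, ln C = 1.01721.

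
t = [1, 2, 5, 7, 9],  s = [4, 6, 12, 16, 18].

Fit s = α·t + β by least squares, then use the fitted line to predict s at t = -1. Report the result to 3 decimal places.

ŝ = 0.688

MᵀM·[α, β]ᵀ = Mᵀs reads: 160·α + 24·β = 350;  24·α + 5·β = 56.
Eliminating β: 5·(row 1) − 24·(row 2) gives 224·α = 5·350 − 24·56 = 406, so α = 29/16.
Then β = (56 − 24·(29/16))/5 = 5/2.
At t = -1: ŝ = (29/16)·(-1) + (5/2)·(1) = 11/16.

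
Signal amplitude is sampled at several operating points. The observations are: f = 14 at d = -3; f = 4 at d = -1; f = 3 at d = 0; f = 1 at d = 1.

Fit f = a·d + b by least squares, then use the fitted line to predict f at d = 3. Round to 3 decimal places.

f̂ = -6.714

Setting ∂/∂a … = 0 gives: 11·a + (-3)·b = -45;  (-3)·a + 4·b = 22.
Eliminating b: 4·(row 1) − (-3)·(row 2) gives 35·a = 4·(-45) − (-3)·22 = -114, so a = -114/35.
Then b = (22 − (-3)·(-114/35))/4 = 107/35.
At d = 3: f̂ = (-114/35)·(3) + (107/35)·(1) = -47/7.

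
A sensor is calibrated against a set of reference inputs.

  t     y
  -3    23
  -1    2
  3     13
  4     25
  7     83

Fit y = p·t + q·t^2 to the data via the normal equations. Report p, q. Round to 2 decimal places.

p = -1.61, q = 1.93

The normal system XᵀX·[p, q]ᵀ = Xᵀy is [[84, 406]; [406, 2820]]·[p, q]ᵀ = [649, 4793]ᵀ.
Eliminating q: 2820·(row 1) − 406·(row 2) gives 72044·p = 2820·649 − 406·4793 = -115778, so p = -57889/36022.
Then q = (4793 − 406·(-57889/36022))/2820 = 9937/5146.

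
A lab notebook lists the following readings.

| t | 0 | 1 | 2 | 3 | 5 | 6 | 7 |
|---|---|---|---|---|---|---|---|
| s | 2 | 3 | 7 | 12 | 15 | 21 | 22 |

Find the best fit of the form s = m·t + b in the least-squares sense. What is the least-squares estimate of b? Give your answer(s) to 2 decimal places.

Normal-equation sums: Σt·t = 124, Σt = 24, Σ1 = 7.
For Aᵀs: Σt·s = 408, Σs = 82.
det = 124·7 − 24² = 292.
m = (408·7 − 24·82)/292 = 222/73; b = (124·82 − 24·408)/292 = 94/73.

b = 1.29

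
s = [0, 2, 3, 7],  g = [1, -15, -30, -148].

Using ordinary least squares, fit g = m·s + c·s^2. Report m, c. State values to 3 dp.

Sums needed: Σs·s = 62, Σs·s^2 = 378, Σs^2·s^2 = 2498.
Moment sums: Σs·g = -1156, Σs^2·g = -7582.
AᵀA·[m, c]ᵀ = Aᵀg becomes [[62, 378]; [378, 2498]]·[m, c]ᵀ = [-1156, -7582]ᵀ.
Determinant 62·2498 − 378² = 11992.
m = ((-1156)·2498 − 378·(-7582))/11992 = -5423/2998; c = (62·(-7582) − 378·(-1156))/11992 = -8279/2998.

m = -1.809, c = -2.762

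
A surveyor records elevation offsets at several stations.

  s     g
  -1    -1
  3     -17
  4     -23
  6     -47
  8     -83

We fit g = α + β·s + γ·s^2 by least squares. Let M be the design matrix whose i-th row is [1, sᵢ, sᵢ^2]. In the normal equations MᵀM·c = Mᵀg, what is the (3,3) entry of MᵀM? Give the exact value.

5730

Row 3 ↔ basis s^2, column 3 ↔ basis s^2, so (MᵀM)_{3,3} = Σᵢ (s^2)·(s^2) = (1)·(1) + (9)·(9) + (16)·(16) + (36)·(36) + (64)·(64) = 5730.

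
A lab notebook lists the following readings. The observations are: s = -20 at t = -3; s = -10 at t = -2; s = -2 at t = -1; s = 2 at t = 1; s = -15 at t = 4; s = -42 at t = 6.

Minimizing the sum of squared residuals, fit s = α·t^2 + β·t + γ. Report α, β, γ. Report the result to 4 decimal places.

α = -1.5971, β = 2.3334, γ = 1.3896

Entries of XᵀX: Σt^2·t^2 = 1651, Σt^2·t = 245, Σt^2 = 67, Σt·t = 67, Σt = 5, Σ1 = 6.
For Xᵀs: Σt^2·s = -1972, Σt·s = -228, Σs = -87.
Row-reducing yields α = -25087/15708, β = 36653/15708, γ = 107/77.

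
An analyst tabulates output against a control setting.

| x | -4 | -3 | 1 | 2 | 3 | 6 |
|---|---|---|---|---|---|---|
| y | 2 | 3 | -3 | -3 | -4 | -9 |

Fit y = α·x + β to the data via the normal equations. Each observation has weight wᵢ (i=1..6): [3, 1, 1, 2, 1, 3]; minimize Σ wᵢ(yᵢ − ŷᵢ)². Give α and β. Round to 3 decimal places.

α = -1.110, β = -1.708

Normal-equation sums: Σwᵢ·x·x = 183, Σwᵢ·x = 11, Σwᵢ·1 = 11.
Right-hand side: Σwᵢ·x·y = -222, Σwᵢ·y = -31.
So MᵀWM·[α, β]ᵀ = MᵀWy: [[183, 11]; [11, 11]]·[α, β]ᵀ = [-222, -31]ᵀ.
Eliminating β: 11·(row 1) − 11·(row 2) gives 1892·α = 11·(-222) − 11·(-31) = -2101, so α = -191/172.
Then β = ((-31) − 11·(-191/172))/11 = -3231/1892.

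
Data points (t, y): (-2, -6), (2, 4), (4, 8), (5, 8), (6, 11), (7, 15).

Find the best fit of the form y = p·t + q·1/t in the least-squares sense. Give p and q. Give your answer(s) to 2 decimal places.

p = 1.87, q = 2.09

With design matrix M, MᵀM = [[134, 6]; [6, 114781/176400]] and Mᵀy = [263, 2641/210]ᵀ.
Eliminating q: (114781/176400)·(row 1) − 6·(row 2) gives (4515127/88200)·p = (114781/176400)·263 − 6·(2641/210) = 16876763/176400, so p = 16876763/9030254.
Then q = ((2641/210) − 6·(16876763/9030254))/(114781/176400) = 9455880/4515127.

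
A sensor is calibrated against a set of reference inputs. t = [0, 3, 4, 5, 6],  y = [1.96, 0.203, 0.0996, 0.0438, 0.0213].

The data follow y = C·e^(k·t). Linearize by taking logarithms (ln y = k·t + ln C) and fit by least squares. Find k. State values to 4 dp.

k = -0.7550

With ln yᵢ as the transformed response and tᵢ as the regressor:
AᵀA = [[86.0000, 18.0000]; [18.0000, 5]], rhs = [-52.7449, -10.2054]ᵀ  (here Σt = 18.0000, Σ(t)² = 86.0000, Σln y = -10.2054, Σt·ln y = -52.7449).
Slope k = (n·Σt·ln y − Σt·Σln y)/(n·Σ(t)² − (Σt)²) = (5·-52.7449 − 18.0000·-10.2054)/106.0000 = -0.75498; ln C = (Σln y − k·Σt)/n = 0.67686.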